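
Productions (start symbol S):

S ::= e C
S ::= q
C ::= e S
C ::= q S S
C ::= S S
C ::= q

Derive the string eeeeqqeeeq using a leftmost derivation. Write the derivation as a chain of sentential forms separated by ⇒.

S ⇒ eC ⇒ eSS ⇒ eeCS ⇒ eeeSS ⇒ eeeeCS ⇒ eeeeSSS ⇒ eeeeqSS ⇒ eeeeqqS ⇒ eeeeqqeC ⇒ eeeeqqeeS ⇒ eeeeqqeeeC ⇒ eeeeqqeeeq

S ⇒ eC   [S ::= e C]
eC ⇒ eSS   [C ::= S S]
eSS ⇒ eeCS   [S ::= e C]
eeCS ⇒ eeeSS   [C ::= e S]
eeeSS ⇒ eeeeCS   [S ::= e C]
eeeeCS ⇒ eeeeSSS   [C ::= S S]
eeeeSSS ⇒ eeeeqSS   [S ::= q]
eeeeqSS ⇒ eeeeqqS   [S ::= q]
eeeeqqS ⇒ eeeeqqeC   [S ::= e C]
eeeeqqeC ⇒ eeeeqqeeS   [C ::= e S]
eeeeqqeeS ⇒ eeeeqqeeeC   [S ::= e C]
eeeeqqeeeC ⇒ eeeeqqeeeq   [C ::= q]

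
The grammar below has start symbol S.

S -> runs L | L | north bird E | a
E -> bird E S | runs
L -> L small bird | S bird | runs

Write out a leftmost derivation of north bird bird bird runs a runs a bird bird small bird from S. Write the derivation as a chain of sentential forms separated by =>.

S => L => L small bird => S bird small bird => north bird E bird small bird => north bird bird E S bird small bird => north bird bird bird E S S bird small bird => north bird bird bird runs S S bird small bird => north bird bird bird runs a S bird small bird => north bird bird bird runs a runs L bird small bird => north bird bird bird runs a runs S bird bird small bird => north bird bird bird runs a runs a bird bird small bird

S => L   [S -> L]
L => L small bird   [L -> L small bird]
L small bird => S bird small bird   [L -> S bird]
S bird small bird => north bird E bird small bird   [S -> north bird E]
north bird E bird small bird => north bird bird E S bird small bird   [E -> bird E S]
north bird bird E S bird small bird => north bird bird bird E S S bird small bird   [E -> bird E S]
north bird bird bird E S S bird small bird => north bird bird bird runs S S bird small bird   [E -> runs]
north bird bird bird runs S S bird small bird => north bird bird bird runs a S bird small bird   [S -> a]
north bird bird bird runs a S bird small bird => north bird bird bird runs a runs L bird small bird   [S -> runs L]
north bird bird bird runs a runs L bird small bird => north bird bird bird runs a runs S bird bird small bird   [L -> S bird]
north bird bird bird runs a runs S bird bird small bird => north bird bird bird runs a runs a bird bird small bird   [S -> a]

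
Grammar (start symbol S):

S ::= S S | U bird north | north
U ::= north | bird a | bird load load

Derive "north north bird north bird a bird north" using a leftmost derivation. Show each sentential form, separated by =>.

S => S S => north S => north S S => north U bird north S => north north bird north S => north north bird north U bird north => north north bird north bird a bird north

S => S S   [S ::= S S]
S S => north S   [S ::= north]
north S => north S S   [S ::= S S]
north S S => north U bird north S   [S ::= U bird north]
north U bird north S => north north bird north S   [U ::= north]
north north bird north S => north north bird north U bird north   [S ::= U bird north]
north north bird north U bird north => north north bird north bird a bird north   [U ::= bird a]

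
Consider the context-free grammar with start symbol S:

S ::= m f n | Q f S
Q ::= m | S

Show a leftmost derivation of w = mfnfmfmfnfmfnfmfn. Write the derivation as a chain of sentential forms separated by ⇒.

S ⇒ QfS ⇒ SfS ⇒ QfSfS ⇒ SfSfS ⇒ QfSfSfS ⇒ SfSfSfS ⇒ mfnfSfSfS ⇒ mfnfQfSfSfS ⇒ mfnfmfSfSfS ⇒ mfnfmfmfnfSfS ⇒ mfnfmfmfnfmfnfS ⇒ mfnfmfmfnfmfnfmfn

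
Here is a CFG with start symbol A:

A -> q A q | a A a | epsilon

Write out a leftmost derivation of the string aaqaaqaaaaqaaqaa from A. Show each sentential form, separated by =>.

A => aAa   [A -> a A a]
aAa => aaAaa   [A -> a A a]
aaAaa => aaqAqaa   [A -> q A q]
aaqAqaa => aaqaAaqaa   [A -> a A a]
aaqaAaqaa => aaqaaAaaqaa   [A -> a A a]
aaqaaAaaqaa => aaqaaqAqaaqaa   [A -> q A q]
aaqaaqAqaaqaa => aaqaaqaAaqaaqaa   [A -> a A a]
aaqaaqaAaqaaqaa => aaqaaqaaAaaqaaqaa   [A -> a A a]
aaqaaqaaAaaqaaqaa => aaqaaqaaaaqaaqaa   [A -> epsilon]

A=>aAa=>aaAaa=>aaqAqaa=>aaqaAaqaa=>aaqaaAaaqaa=>aaqaaqAqaaqaa=>aaqaaqaAaqaaqaa=>aaqaaqaaAaaqaaqaa=>aaqaaqaaaaqaaqaa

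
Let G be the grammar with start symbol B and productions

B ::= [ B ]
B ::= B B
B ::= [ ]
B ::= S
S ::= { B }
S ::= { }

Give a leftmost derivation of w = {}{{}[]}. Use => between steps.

B => BB   [B ::= B B]
BB => SB   [B ::= S]
SB => {}B   [S ::= { }]
{}B => {}S   [B ::= S]
{}S => {}{B}   [S ::= { B }]
{}{B} => {}{BB}   [B ::= B B]
{}{BB} => {}{SB}   [B ::= S]
{}{SB} => {}{{}B}   [S ::= { }]
{}{{}B} => {}{{}[]}   [B ::= [ ]]

B => BB => SB => {}B => {}S => {}{B} => {}{BB} => {}{SB} => {}{{}B} => {}{{}[]}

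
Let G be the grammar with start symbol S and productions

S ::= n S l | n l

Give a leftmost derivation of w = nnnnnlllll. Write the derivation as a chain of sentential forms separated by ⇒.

S⇒nSl⇒nnSll⇒nnnSlll⇒nnnnSllll⇒nnnnnlllll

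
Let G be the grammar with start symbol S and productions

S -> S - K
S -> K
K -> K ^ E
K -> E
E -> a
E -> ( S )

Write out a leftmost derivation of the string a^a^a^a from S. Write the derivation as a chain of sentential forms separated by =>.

S => K => K^E => K^E^E => K^E^E^E => E^E^E^E => a^E^E^E => a^a^E^E => a^a^a^E => a^a^a^a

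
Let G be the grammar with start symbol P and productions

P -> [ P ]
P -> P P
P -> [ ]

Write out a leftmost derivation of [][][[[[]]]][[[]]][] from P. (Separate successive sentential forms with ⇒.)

P ⇒ PP ⇒ []P ⇒ []PP ⇒ [][]P ⇒ [][]PP ⇒ [][]PPP ⇒ [][][P]PP ⇒ [][][[P]]PP ⇒ [][][[[P]]]PP ⇒ [][][[[[]]]]PP ⇒ [][][[[[]]]][P]P ⇒ [][][[[[]]]][[P]]P ⇒ [][][[[[]]]][[[]]]P ⇒ [][][[[[]]]][[[]]][]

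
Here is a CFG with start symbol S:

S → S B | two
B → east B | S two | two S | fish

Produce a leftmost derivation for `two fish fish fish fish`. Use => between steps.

S => S B => S B B => S B B B => S B B B B => two B B B B => two fish B B B => two fish fish B B => two fish fish fish B => two fish fish fish fish

S => S B   [S → S B]
S B => S B B   [S → S B]
S B B => S B B B   [S → S B]
S B B B => S B B B B   [S → S B]
S B B B B => two B B B B   [S → two]
two B B B B => two fish B B B   [B → fish]
two fish B B B => two fish fish B B   [B → fish]
two fish fish B B => two fish fish fish B   [B → fish]
two fish fish fish B => two fish fish fish fish   [B → fish]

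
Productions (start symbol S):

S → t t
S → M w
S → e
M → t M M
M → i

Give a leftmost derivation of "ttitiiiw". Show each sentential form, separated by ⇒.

S⇒Mw⇒tMMw⇒ttMMMw⇒ttiMMw⇒ttitMMMw⇒ttitiMMw⇒ttitiiMw⇒ttitiiiw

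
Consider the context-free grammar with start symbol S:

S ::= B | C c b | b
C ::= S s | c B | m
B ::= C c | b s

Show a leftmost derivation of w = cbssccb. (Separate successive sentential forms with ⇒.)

S ⇒ Ccb ⇒ cBcb ⇒ cCccb ⇒ cSsccb ⇒ cBsccb ⇒ cbssccb

S ⇒ Ccb   [S ::= C c b]
Ccb ⇒ cBcb   [C ::= c B]
cBcb ⇒ cCccb   [B ::= C c]
cCccb ⇒ cSsccb   [C ::= S s]
cSsccb ⇒ cBsccb   [S ::= B]
cBsccb ⇒ cbssccb   [B ::= b s]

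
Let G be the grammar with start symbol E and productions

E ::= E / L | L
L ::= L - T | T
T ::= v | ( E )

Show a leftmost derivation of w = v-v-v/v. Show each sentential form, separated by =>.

E => E/L   [E ::= E / L]
E/L => L/L   [E ::= L]
L/L => L-T/L   [L ::= L - T]
L-T/L => L-T-T/L   [L ::= L - T]
L-T-T/L => T-T-T/L   [L ::= T]
T-T-T/L => v-T-T/L   [T ::= v]
v-T-T/L => v-v-T/L   [T ::= v]
v-v-T/L => v-v-v/L   [T ::= v]
v-v-v/L => v-v-v/T   [L ::= T]
v-v-v/T => v-v-v/v   [T ::= v]

E => E/L => L/L => L-T/L => L-T-T/L => T-T-T/L => v-T-T/L => v-v-T/L => v-v-v/L => v-v-v/T => v-v-v/v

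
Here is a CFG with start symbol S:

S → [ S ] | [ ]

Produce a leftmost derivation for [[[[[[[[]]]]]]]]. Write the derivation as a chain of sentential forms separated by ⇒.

S ⇒ [S]   [S → [ S ]]
[S] ⇒ [[S]]   [S → [ S ]]
[[S]] ⇒ [[[S]]]   [S → [ S ]]
[[[S]]] ⇒ [[[[S]]]]   [S → [ S ]]
[[[[S]]]] ⇒ [[[[[S]]]]]   [S → [ S ]]
[[[[[S]]]]] ⇒ [[[[[[S]]]]]]   [S → [ S ]]
[[[[[[S]]]]]] ⇒ [[[[[[[S]]]]]]]   [S → [ S ]]
[[[[[[[S]]]]]]] ⇒ [[[[[[[[]]]]]]]]   [S → [ ]]

S ⇒ [S] ⇒ [[S]] ⇒ [[[S]]] ⇒ [[[[S]]]] ⇒ [[[[[S]]]]] ⇒ [[[[[[S]]]]]] ⇒ [[[[[[[S]]]]]]] ⇒ [[[[[[[[]]]]]]]]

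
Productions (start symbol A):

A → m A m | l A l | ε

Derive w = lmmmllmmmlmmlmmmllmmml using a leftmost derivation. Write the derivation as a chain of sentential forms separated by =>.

A => lAl => lmAml => lmmAmml => lmmmAmmml => lmmmlAlmmml => lmmmllAllmmml => lmmmllmAmllmmml => lmmmllmmAmmllmmml => lmmmllmmmAmmmllmmml => lmmmllmmmlAlmmmllmmml => lmmmllmmmlmAmlmmmllmmml => lmmmllmmmlmmlmmmllmmml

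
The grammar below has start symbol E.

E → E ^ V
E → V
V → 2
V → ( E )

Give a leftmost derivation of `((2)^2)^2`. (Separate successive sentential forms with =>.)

E => E^V => V^V => (E)^V => (E^V)^V => (V^V)^V => ((E)^V)^V => ((V)^V)^V => ((2)^V)^V => ((2)^2)^V => ((2)^2)^2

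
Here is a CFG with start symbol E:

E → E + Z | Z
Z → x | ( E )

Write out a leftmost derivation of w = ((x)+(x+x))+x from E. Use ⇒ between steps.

E ⇒ E+Z   [E → E + Z]
E+Z ⇒ Z+Z   [E → Z]
Z+Z ⇒ (E)+Z   [Z → ( E )]
(E)+Z ⇒ (E+Z)+Z   [E → E + Z]
(E+Z)+Z ⇒ (Z+Z)+Z   [E → Z]
(Z+Z)+Z ⇒ ((E)+Z)+Z   [Z → ( E )]
((E)+Z)+Z ⇒ ((Z)+Z)+Z   [E → Z]
((Z)+Z)+Z ⇒ ((x)+Z)+Z   [Z → x]
((x)+Z)+Z ⇒ ((x)+(E))+Z   [Z → ( E )]
((x)+(E))+Z ⇒ ((x)+(E+Z))+Z   [E → E + Z]
((x)+(E+Z))+Z ⇒ ((x)+(Z+Z))+Z   [E → Z]
((x)+(Z+Z))+Z ⇒ ((x)+(x+Z))+Z   [Z → x]
((x)+(x+Z))+Z ⇒ ((x)+(x+x))+Z   [Z → x]
((x)+(x+x))+Z ⇒ ((x)+(x+x))+x   [Z → x]

E ⇒ E+Z ⇒ Z+Z ⇒ (E)+Z ⇒ (E+Z)+Z ⇒ (Z+Z)+Z ⇒ ((E)+Z)+Z ⇒ ((Z)+Z)+Z ⇒ ((x)+Z)+Z ⇒ ((x)+(E))+Z ⇒ ((x)+(E+Z))+Z ⇒ ((x)+(Z+Z))+Z ⇒ ((x)+(x+Z))+Z ⇒ ((x)+(x+x))+Z ⇒ ((x)+(x+x))+x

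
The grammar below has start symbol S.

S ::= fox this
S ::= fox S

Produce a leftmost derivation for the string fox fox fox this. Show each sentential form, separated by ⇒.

S ⇒ fox S   [S ::= fox S]
fox S ⇒ fox fox S   [S ::= fox S]
fox fox S ⇒ fox fox fox this   [S ::= fox this]

S ⇒ fox S ⇒ fox fox S ⇒ fox fox fox this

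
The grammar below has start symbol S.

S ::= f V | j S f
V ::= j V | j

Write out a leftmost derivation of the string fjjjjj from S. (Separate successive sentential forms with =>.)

S => fV => fjV => fjjV => fjjjV => fjjjjV => fjjjjj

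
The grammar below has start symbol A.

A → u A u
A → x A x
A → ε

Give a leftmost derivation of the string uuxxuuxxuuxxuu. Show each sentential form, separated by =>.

A=>uAu=>uuAuu=>uuxAxuu=>uuxxAxxuu=>uuxxuAuxxuu=>uuxxuuAuuxxuu=>uuxxuuxAxuuxxuu=>uuxxuuxxuuxxuu

A => uAu   [A → u A u]
uAu => uuAuu   [A → u A u]
uuAuu => uuxAxuu   [A → x A x]
uuxAxuu => uuxxAxxuu   [A → x A x]
uuxxAxxuu => uuxxuAuxxuu   [A → u A u]
uuxxuAuxxuu => uuxxuuAuuxxuu   [A → u A u]
uuxxuuAuuxxuu => uuxxuuxAxuuxxuu   [A → x A x]
uuxxuuxAxuuxxuu => uuxxuuxxuuxxuu   [A → ε]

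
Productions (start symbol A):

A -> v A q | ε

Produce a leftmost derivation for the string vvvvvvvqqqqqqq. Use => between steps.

A => vAq   [A -> v A q]
vAq => vvAqq   [A -> v A q]
vvAqq => vvvAqqq   [A -> v A q]
vvvAqqq => vvvvAqqqq   [A -> v A q]
vvvvAqqqq => vvvvvAqqqqq   [A -> v A q]
vvvvvAqqqqq => vvvvvvAqqqqqq   [A -> v A q]
vvvvvvAqqqqqq => vvvvvvvAqqqqqqq   [A -> v A q]
vvvvvvvAqqqqqqq => vvvvvvvqqqqqqq   [A -> ε]

A => vAq => vvAqq => vvvAqqq => vvvvAqqqq => vvvvvAqqqqq => vvvvvvAqqqqqq => vvvvvvvAqqqqqqq => vvvvvvvqqqqqqq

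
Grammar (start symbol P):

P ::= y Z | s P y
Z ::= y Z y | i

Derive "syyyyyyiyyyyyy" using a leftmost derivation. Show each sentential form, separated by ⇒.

P⇒sPy⇒syZy⇒syyZyy⇒syyyZyyy⇒syyyyZyyyy⇒syyyyyZyyyyy⇒syyyyyyZyyyyyy⇒syyyyyyiyyyyyy

P ⇒ sPy   [P ::= s P y]
sPy ⇒ syZy   [P ::= y Z]
syZy ⇒ syyZyy   [Z ::= y Z y]
syyZyy ⇒ syyyZyyy   [Z ::= y Z y]
syyyZyyy ⇒ syyyyZyyyy   [Z ::= y Z y]
syyyyZyyyy ⇒ syyyyyZyyyyy   [Z ::= y Z y]
syyyyyZyyyyy ⇒ syyyyyyZyyyyyy   [Z ::= y Z y]
syyyyyyZyyyyyy ⇒ syyyyyyiyyyyyy   [Z ::= i]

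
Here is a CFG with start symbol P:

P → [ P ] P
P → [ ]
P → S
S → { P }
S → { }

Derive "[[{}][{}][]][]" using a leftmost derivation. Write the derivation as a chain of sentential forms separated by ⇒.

P⇒[P]P⇒[[P]P]P⇒[[S]P]P⇒[[{}]P]P⇒[[{}][P]P]P⇒[[{}][S]P]P⇒[[{}][{}]P]P⇒[[{}][{}][]]P⇒[[{}][{}][]][]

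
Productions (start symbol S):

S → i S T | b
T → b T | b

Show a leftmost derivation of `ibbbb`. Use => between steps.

S => iST => ibT => ibbT => ibbbT => ibbbb

S => iST   [S → i S T]
iST => ibT   [S → b]
ibT => ibbT   [T → b T]
ibbT => ibbbT   [T → b T]
ibbbT => ibbbb   [T → b]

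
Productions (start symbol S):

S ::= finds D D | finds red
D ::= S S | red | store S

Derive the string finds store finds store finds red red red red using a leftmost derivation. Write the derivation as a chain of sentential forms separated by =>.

S => finds D D   [S ::= finds D D]
finds D D => finds store S D   [D ::= store S]
finds store S D => finds store finds D D D   [S ::= finds D D]
finds store finds D D D => finds store finds store S D D   [D ::= store S]
finds store finds store S D D => finds store finds store finds D D D D   [S ::= finds D D]
finds store finds store finds D D D D => finds store finds store finds red D D D   [D ::= red]
finds store finds store finds red D D D => finds store finds store finds red red D D   [D ::= red]
finds store finds store finds red red D D => finds store finds store finds red red red D   [D ::= red]
finds store finds store finds red red red D => finds store finds store finds red red red red   [D ::= red]

S => finds D D => finds store S D => finds store finds D D D => finds store finds store S D D => finds store finds store finds D D D D => finds store finds store finds red D D D => finds store finds store finds red red D D => finds store finds store finds red red red D => finds store finds store finds red red red red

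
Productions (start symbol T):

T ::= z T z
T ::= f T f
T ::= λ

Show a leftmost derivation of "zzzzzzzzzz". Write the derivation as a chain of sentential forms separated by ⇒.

T ⇒ zTz   [T ::= z T z]
zTz ⇒ zzTzz   [T ::= z T z]
zzTzz ⇒ zzzTzzz   [T ::= z T z]
zzzTzzz ⇒ zzzzTzzzz   [T ::= z T z]
zzzzTzzzz ⇒ zzzzzTzzzzz   [T ::= z T z]
zzzzzTzzzzz ⇒ zzzzzzzzzz   [T ::= λ]

T ⇒ zTz ⇒ zzTzz ⇒ zzzTzzz ⇒ zzzzTzzzz ⇒ zzzzzTzzzzz ⇒ zzzzzzzzzz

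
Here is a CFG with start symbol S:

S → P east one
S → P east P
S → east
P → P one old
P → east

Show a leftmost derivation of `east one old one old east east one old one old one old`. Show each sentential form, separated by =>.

S => P east P => P one old east P => P one old one old east P => east one old one old east P => east one old one old east P one old => east one old one old east P one old one old => east one old one old east P one old one old one old => east one old one old east east one old one old one old

S => P east P   [S → P east P]
P east P => P one old east P   [P → P one old]
P one old east P => P one old one old east P   [P → P one old]
P one old one old east P => east one old one old east P   [P → east]
east one old one old east P => east one old one old east P one old   [P → P one old]
east one old one old east P one old => east one old one old east P one old one old   [P → P one old]
east one old one old east P one old one old => east one old one old east P one old one old one old   [P → P one old]
east one old one old east P one old one old one old => east one old one old east east one old one old one old   [P → east]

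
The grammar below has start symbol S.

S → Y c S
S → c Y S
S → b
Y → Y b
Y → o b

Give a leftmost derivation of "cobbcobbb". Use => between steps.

S => cYS => cYbS => cobbS => cobbcYS => cobbcYbS => cobbcobbS => cobbcobbb

S => cYS   [S → c Y S]
cYS => cYbS   [Y → Y b]
cYbS => cobbS   [Y → o b]
cobbS => cobbcYS   [S → c Y S]
cobbcYS => cobbcYbS   [Y → Y b]
cobbcYbS => cobbcobbS   [Y → o b]
cobbcobbS => cobbcobbb   [S → b]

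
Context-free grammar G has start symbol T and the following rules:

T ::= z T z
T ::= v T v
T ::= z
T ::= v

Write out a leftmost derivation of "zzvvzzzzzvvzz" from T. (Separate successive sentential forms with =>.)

T => zTz => zzTzz => zzvTvzz => zzvvTvvzz => zzvvzTzvvzz => zzvvzzTzzvvzz => zzvvzzzzzvvzz

T => zTz   [T ::= z T z]
zTz => zzTzz   [T ::= z T z]
zzTzz => zzvTvzz   [T ::= v T v]
zzvTvzz => zzvvTvvzz   [T ::= v T v]
zzvvTvvzz => zzvvzTzvvzz   [T ::= z T z]
zzvvzTzvvzz => zzvvzzTzzvvzz   [T ::= z T z]
zzvvzzTzzvvzz => zzvvzzzzzvvzz   [T ::= z]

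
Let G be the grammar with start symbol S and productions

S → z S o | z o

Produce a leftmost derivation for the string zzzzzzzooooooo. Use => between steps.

S => zSo => zzSoo => zzzSooo => zzzzSoooo => zzzzzSooooo => zzzzzzSoooooo => zzzzzzzooooooo

S => zSo   [S → z S o]
zSo => zzSoo   [S → z S o]
zzSoo => zzzSooo   [S → z S o]
zzzSooo => zzzzSoooo   [S → z S o]
zzzzSoooo => zzzzzSooooo   [S → z S o]
zzzzzSooooo => zzzzzzSoooooo   [S → z S o]
zzzzzzSoooooo => zzzzzzzooooooo   [S → z o]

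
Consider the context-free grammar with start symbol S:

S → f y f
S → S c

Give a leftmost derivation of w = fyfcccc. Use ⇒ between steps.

S⇒Sc⇒Scc⇒Sccc⇒Scccc⇒fyfcccc

S ⇒ Sc   [S → S c]
Sc ⇒ Scc   [S → S c]
Scc ⇒ Sccc   [S → S c]
Sccc ⇒ Scccc   [S → S c]
Scccc ⇒ fyfcccc   [S → f y f]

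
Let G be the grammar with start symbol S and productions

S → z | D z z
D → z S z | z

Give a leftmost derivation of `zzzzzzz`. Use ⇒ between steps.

S⇒Dzz⇒zSzzz⇒zDzzzzz⇒zzzzzzz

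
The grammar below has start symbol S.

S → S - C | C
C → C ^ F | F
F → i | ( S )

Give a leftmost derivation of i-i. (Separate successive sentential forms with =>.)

S => S-C => C-C => F-C => i-C => i-F => i-i

S => S-C   [S → S - C]
S-C => C-C   [S → C]
C-C => F-C   [C → F]
F-C => i-C   [F → i]
i-C => i-F   [C → F]
i-F => i-i   [F → i]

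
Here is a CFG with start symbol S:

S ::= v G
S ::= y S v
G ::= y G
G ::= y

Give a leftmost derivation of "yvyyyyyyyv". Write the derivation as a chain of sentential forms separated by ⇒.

S ⇒ ySv ⇒ yvGv ⇒ yvyGv ⇒ yvyyGv ⇒ yvyyyGv ⇒ yvyyyyGv ⇒ yvyyyyyGv ⇒ yvyyyyyyGv ⇒ yvyyyyyyyv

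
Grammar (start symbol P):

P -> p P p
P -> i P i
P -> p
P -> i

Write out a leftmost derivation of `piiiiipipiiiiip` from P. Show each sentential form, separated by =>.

P => pPp => piPip => piiPiip => piiiPiiip => piiiiPiiiip => piiiiiPiiiiip => piiiiipPpiiiiip => piiiiipipiiiiip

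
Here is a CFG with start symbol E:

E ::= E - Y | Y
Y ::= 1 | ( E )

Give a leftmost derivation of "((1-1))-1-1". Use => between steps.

E => E-Y => E-Y-Y => Y-Y-Y => (E)-Y-Y => (Y)-Y-Y => ((E))-Y-Y => ((E-Y))-Y-Y => ((Y-Y))-Y-Y => ((1-Y))-Y-Y => ((1-1))-Y-Y => ((1-1))-1-Y => ((1-1))-1-1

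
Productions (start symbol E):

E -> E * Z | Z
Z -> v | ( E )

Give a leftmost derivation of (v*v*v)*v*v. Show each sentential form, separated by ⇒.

E⇒E*Z⇒E*Z*Z⇒Z*Z*Z⇒(E)*Z*Z⇒(E*Z)*Z*Z⇒(E*Z*Z)*Z*Z⇒(Z*Z*Z)*Z*Z⇒(v*Z*Z)*Z*Z⇒(v*v*Z)*Z*Z⇒(v*v*v)*Z*Z⇒(v*v*v)*v*Z⇒(v*v*v)*v*v

E ⇒ E*Z   [E -> E * Z]
E*Z ⇒ E*Z*Z   [E -> E * Z]
E*Z*Z ⇒ Z*Z*Z   [E -> Z]
Z*Z*Z ⇒ (E)*Z*Z   [Z -> ( E )]
(E)*Z*Z ⇒ (E*Z)*Z*Z   [E -> E * Z]
(E*Z)*Z*Z ⇒ (E*Z*Z)*Z*Z   [E -> E * Z]
(E*Z*Z)*Z*Z ⇒ (Z*Z*Z)*Z*Z   [E -> Z]
(Z*Z*Z)*Z*Z ⇒ (v*Z*Z)*Z*Z   [Z -> v]
(v*Z*Z)*Z*Z ⇒ (v*v*Z)*Z*Z   [Z -> v]
(v*v*Z)*Z*Z ⇒ (v*v*v)*Z*Z   [Z -> v]
(v*v*v)*Z*Z ⇒ (v*v*v)*v*Z   [Z -> v]
(v*v*v)*v*Z ⇒ (v*v*v)*v*v   [Z -> v]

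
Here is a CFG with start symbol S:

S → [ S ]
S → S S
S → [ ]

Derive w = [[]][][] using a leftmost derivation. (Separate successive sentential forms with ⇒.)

S ⇒ SS ⇒ SSS ⇒ [S]SS ⇒ [[]]SS ⇒ [[]][]S ⇒ [[]][][]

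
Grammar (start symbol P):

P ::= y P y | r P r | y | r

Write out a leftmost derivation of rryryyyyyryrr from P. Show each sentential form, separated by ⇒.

P ⇒ rPr ⇒ rrPrr ⇒ rryPyrr ⇒ rryrPryrr ⇒ rryryPyryrr ⇒ rryryyPyyryrr ⇒ rryryyyyyryrr

P ⇒ rPr   [P ::= r P r]
rPr ⇒ rrPrr   [P ::= r P r]
rrPrr ⇒ rryPyrr   [P ::= y P y]
rryPyrr ⇒ rryrPryrr   [P ::= r P r]
rryrPryrr ⇒ rryryPyryrr   [P ::= y P y]
rryryPyryrr ⇒ rryryyPyyryrr   [P ::= y P y]
rryryyPyyryrr ⇒ rryryyyyyryrr   [P ::= y]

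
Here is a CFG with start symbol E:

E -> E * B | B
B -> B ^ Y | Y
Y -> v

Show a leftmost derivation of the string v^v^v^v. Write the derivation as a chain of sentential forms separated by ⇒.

E ⇒ B   [E -> B]
B ⇒ B^Y   [B -> B ^ Y]
B^Y ⇒ B^Y^Y   [B -> B ^ Y]
B^Y^Y ⇒ B^Y^Y^Y   [B -> B ^ Y]
B^Y^Y^Y ⇒ Y^Y^Y^Y   [B -> Y]
Y^Y^Y^Y ⇒ v^Y^Y^Y   [Y -> v]
v^Y^Y^Y ⇒ v^v^Y^Y   [Y -> v]
v^v^Y^Y ⇒ v^v^v^Y   [Y -> v]
v^v^v^Y ⇒ v^v^v^v   [Y -> v]

E ⇒ B ⇒ B^Y ⇒ B^Y^Y ⇒ B^Y^Y^Y ⇒ Y^Y^Y^Y ⇒ v^Y^Y^Y ⇒ v^v^Y^Y ⇒ v^v^v^Y ⇒ v^v^v^v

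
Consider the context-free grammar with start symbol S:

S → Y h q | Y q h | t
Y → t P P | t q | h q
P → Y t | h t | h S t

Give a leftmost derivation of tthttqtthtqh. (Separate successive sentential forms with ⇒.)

S ⇒ Yqh ⇒ tPPqh ⇒ tYtPqh ⇒ ttPPtPqh ⇒ tthtPtPqh ⇒ tthtYttPqh ⇒ tthttqttPqh ⇒ tthttqtthtqh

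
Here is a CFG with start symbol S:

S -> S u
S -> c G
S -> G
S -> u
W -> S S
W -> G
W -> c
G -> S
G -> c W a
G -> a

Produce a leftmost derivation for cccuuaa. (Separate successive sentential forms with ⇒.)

S ⇒ G ⇒ cWa ⇒ cGa ⇒ cSa ⇒ ccGa ⇒ cccWaa ⇒ cccGaa ⇒ cccSaa ⇒ cccSuaa ⇒ cccuuaa

S ⇒ G   [S -> G]
G ⇒ cWa   [G -> c W a]
cWa ⇒ cGa   [W -> G]
cGa ⇒ cSa   [G -> S]
cSa ⇒ ccGa   [S -> c G]
ccGa ⇒ cccWaa   [G -> c W a]
cccWaa ⇒ cccGaa   [W -> G]
cccGaa ⇒ cccSaa   [G -> S]
cccSaa ⇒ cccSuaa   [S -> S u]
cccSuaa ⇒ cccuuaa   [S -> u]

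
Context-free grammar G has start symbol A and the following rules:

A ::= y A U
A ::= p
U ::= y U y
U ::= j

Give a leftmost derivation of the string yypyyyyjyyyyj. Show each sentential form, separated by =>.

A => yAU => yyAUU => yypUU => yypyUyU => yypyyUyyU => yypyyyUyyyU => yypyyyyUyyyyU => yypyyyyjyyyyU => yypyyyyjyyyyj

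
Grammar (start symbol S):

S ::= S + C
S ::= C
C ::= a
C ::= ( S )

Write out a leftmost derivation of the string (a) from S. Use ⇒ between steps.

S ⇒ C ⇒ (S) ⇒ (C) ⇒ (a)

S ⇒ C   [S ::= C]
C ⇒ (S)   [C ::= ( S )]
(S) ⇒ (C)   [S ::= C]
(C) ⇒ (a)   [C ::= a]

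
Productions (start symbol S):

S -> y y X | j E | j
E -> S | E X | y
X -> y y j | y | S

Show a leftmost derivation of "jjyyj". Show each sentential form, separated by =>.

S => jE => jEX => jSX => jjEX => jjEXX => jjyXX => jjyyX => jjyyS => jjyyj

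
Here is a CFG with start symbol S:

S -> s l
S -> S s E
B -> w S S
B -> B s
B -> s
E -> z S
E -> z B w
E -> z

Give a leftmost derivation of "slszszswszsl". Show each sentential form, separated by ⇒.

S⇒SsE⇒SsEsE⇒SsEsEsE⇒slsEsEsE⇒slszsEsE⇒slszszBwsE⇒slszszswsE⇒slszszswszS⇒slszszswszsl

S ⇒ SsE   [S -> S s E]
SsE ⇒ SsEsE   [S -> S s E]
SsEsE ⇒ SsEsEsE   [S -> S s E]
SsEsEsE ⇒ slsEsEsE   [S -> s l]
slsEsEsE ⇒ slszsEsE   [E -> z]
slszsEsE ⇒ slszszBwsE   [E -> z B w]
slszszBwsE ⇒ slszszswsE   [B -> s]
slszszswsE ⇒ slszszswszS   [E -> z S]
slszszswszS ⇒ slszszswszsl   [S -> s l]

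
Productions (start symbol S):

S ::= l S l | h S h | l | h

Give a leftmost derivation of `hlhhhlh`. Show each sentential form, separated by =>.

S => hSh => hlSlh => hlhShlh => hlhhhlh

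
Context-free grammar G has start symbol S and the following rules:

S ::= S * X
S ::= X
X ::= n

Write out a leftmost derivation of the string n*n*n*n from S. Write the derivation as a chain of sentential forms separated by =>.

S => S*X   [S ::= S * X]
S*X => S*X*X   [S ::= S * X]
S*X*X => S*X*X*X   [S ::= S * X]
S*X*X*X => X*X*X*X   [S ::= X]
X*X*X*X => n*X*X*X   [X ::= n]
n*X*X*X => n*n*X*X   [X ::= n]
n*n*X*X => n*n*n*X   [X ::= n]
n*n*n*X => n*n*n*n   [X ::= n]

S=>S*X=>S*X*X=>S*X*X*X=>X*X*X*X=>n*X*X*X=>n*n*X*X=>n*n*n*X=>n*n*n*n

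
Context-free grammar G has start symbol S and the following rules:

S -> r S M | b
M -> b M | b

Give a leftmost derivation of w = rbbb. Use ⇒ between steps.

S ⇒ rSM   [S -> r S M]
rSM ⇒ rbM   [S -> b]
rbM ⇒ rbbM   [M -> b M]
rbbM ⇒ rbbb   [M -> b]

S ⇒ rSM ⇒ rbM ⇒ rbbM ⇒ rbbb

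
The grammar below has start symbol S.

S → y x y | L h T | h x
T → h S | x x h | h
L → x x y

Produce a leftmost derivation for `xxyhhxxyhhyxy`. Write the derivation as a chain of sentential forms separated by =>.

S => LhT => xxyhT => xxyhhS => xxyhhLhT => xxyhhxxyhT => xxyhhxxyhhS => xxyhhxxyhhyxy

S => LhT   [S → L h T]
LhT => xxyhT   [L → x x y]
xxyhT => xxyhhS   [T → h S]
xxyhhS => xxyhhLhT   [S → L h T]
xxyhhLhT => xxyhhxxyhT   [L → x x y]
xxyhhxxyhT => xxyhhxxyhhS   [T → h S]
xxyhhxxyhhS => xxyhhxxyhhyxy   [S → y x y]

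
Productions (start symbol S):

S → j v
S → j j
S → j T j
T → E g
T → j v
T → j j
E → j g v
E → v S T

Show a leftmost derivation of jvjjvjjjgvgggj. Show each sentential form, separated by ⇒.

S ⇒ jTj ⇒ jEgj ⇒ jvSTgj ⇒ jvjjTgj ⇒ jvjjEggj ⇒ jvjjvSTggj ⇒ jvjjvjjTggj ⇒ jvjjvjjEgggj ⇒ jvjjvjjjgvgggj

S ⇒ jTj   [S → j T j]
jTj ⇒ jEgj   [T → E g]
jEgj ⇒ jvSTgj   [E → v S T]
jvSTgj ⇒ jvjjTgj   [S → j j]
jvjjTgj ⇒ jvjjEggj   [T → E g]
jvjjEggj ⇒ jvjjvSTggj   [E → v S T]
jvjjvSTggj ⇒ jvjjvjjTggj   [S → j j]
jvjjvjjTggj ⇒ jvjjvjjEgggj   [T → E g]
jvjjvjjEgggj ⇒ jvjjvjjjgvgggj   [E → j g v]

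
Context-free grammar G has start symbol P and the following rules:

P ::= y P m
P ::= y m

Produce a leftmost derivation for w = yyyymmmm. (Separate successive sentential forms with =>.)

P => yPm => yyPmm => yyyPmmm => yyyymmmm

P => yPm   [P ::= y P m]
yPm => yyPmm   [P ::= y P m]
yyPmm => yyyPmmm   [P ::= y P m]
yyyPmmm => yyyymmmm   [P ::= y m]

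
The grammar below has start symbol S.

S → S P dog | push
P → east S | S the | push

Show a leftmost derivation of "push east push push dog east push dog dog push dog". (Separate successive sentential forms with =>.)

S => S P dog   [S → S P dog]
S P dog => S P dog P dog   [S → S P dog]
S P dog P dog => push P dog P dog   [S → push]
push P dog P dog => push east S dog P dog   [P → east S]
push east S dog P dog => push east S P dog dog P dog   [S → S P dog]
push east S P dog dog P dog => push east S P dog P dog dog P dog   [S → S P dog]
push east S P dog P dog dog P dog => push east push P dog P dog dog P dog   [S → push]
push east push P dog P dog dog P dog => push east push push dog P dog dog P dog   [P → push]
push east push push dog P dog dog P dog => push east push push dog east S dog dog P dog   [P → east S]
push east push push dog east S dog dog P dog => push east push push dog east push dog dog P dog   [S → push]
push east push push dog east push dog dog P dog => push east push push dog east push dog dog push dog   [P → push]

S => S P dog => S P dog P dog => push P dog P dog => push east S dog P dog => push east S P dog dog P dog => push east S P dog P dog dog P dog => push east push P dog P dog dog P dog => push east push push dog P dog dog P dog => push east push push dog east S dog dog P dog => push east push push dog east push dog dog P dog => push east push push dog east push dog dog push dog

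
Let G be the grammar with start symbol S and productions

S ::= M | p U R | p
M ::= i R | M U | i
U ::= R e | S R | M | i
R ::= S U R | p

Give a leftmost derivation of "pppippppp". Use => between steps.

S => pUR   [S ::= p U R]
pUR => pSRR   [U ::= S R]
pSRR => ppURRR   [S ::= p U R]
ppURRR => ppSRRRR   [U ::= S R]
ppSRRRR => pppURRRRR   [S ::= p U R]
pppURRRRR => pppMRRRRR   [U ::= M]
pppMRRRRR => pppiRRRRR   [M ::= i]
pppiRRRRR => pppipRRRR   [R ::= p]
pppipRRRR => pppippRRR   [R ::= p]
pppippRRR => pppipppRR   [R ::= p]
pppipppRR => pppippppR   [R ::= p]
pppippppR => pppippppp   [R ::= p]

S => pUR => pSRR => ppURRR => ppSRRRR => pppURRRRR => pppMRRRRR => pppiRRRRR => pppipRRRR => pppippRRR => pppipppRR => pppippppR => pppippppp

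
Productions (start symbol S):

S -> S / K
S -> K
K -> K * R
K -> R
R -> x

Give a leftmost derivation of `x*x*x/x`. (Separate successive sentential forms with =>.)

S => S/K => K/K => K*R/K => K*R*R/K => R*R*R/K => x*R*R/K => x*x*R/K => x*x*x/K => x*x*x/R => x*x*x/x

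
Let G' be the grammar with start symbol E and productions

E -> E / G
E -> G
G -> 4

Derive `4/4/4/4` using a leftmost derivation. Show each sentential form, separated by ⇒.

E ⇒ E/G ⇒ E/G/G ⇒ E/G/G/G ⇒ G/G/G/G ⇒ 4/G/G/G ⇒ 4/4/G/G ⇒ 4/4/4/G ⇒ 4/4/4/4

E ⇒ E/G   [E -> E / G]
E/G ⇒ E/G/G   [E -> E / G]
E/G/G ⇒ E/G/G/G   [E -> E / G]
E/G/G/G ⇒ G/G/G/G   [E -> G]
G/G/G/G ⇒ 4/G/G/G   [G -> 4]
4/G/G/G ⇒ 4/4/G/G   [G -> 4]
4/4/G/G ⇒ 4/4/4/G   [G -> 4]
4/4/4/G ⇒ 4/4/4/4   [G -> 4]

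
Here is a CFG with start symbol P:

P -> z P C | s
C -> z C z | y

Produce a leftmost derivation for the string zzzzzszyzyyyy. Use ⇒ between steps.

P ⇒ zPC   [P -> z P C]
zPC ⇒ zzPCC   [P -> z P C]
zzPCC ⇒ zzzPCCC   [P -> z P C]
zzzPCCC ⇒ zzzzPCCCC   [P -> z P C]
zzzzPCCCC ⇒ zzzzzPCCCCC   [P -> z P C]
zzzzzPCCCCC ⇒ zzzzzsCCCCC   [P -> s]
zzzzzsCCCCC ⇒ zzzzzszCzCCCC   [C -> z C z]
zzzzzszCzCCCC ⇒ zzzzzszyzCCCC   [C -> y]
zzzzzszyzCCCC ⇒ zzzzzszyzyCCC   [C -> y]
zzzzzszyzyCCC ⇒ zzzzzszyzyyCC   [C -> y]
zzzzzszyzyyCC ⇒ zzzzzszyzyyyC   [C -> y]
zzzzzszyzyyyC ⇒ zzzzzszyzyyyy   [C -> y]

P ⇒ zPC ⇒ zzPCC ⇒ zzzPCCC ⇒ zzzzPCCCC ⇒ zzzzzPCCCCC ⇒ zzzzzsCCCCC ⇒ zzzzzszCzCCCC ⇒ zzzzzszyzCCCC ⇒ zzzzzszyzyCCC ⇒ zzzzzszyzyyCC ⇒ zzzzzszyzyyyC ⇒ zzzzzszyzyyyy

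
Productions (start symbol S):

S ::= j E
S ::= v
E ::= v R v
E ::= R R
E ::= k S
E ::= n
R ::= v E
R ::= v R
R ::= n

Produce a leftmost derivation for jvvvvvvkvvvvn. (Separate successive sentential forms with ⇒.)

S ⇒ jE   [S ::= j E]
jE ⇒ jRR   [E ::= R R]
jRR ⇒ jvRR   [R ::= v R]
jvRR ⇒ jvvER   [R ::= v E]
jvvER ⇒ jvvvRvR   [E ::= v R v]
jvvvRvR ⇒ jvvvvEvR   [R ::= v E]
jvvvvEvR ⇒ jvvvvvRvvR   [E ::= v R v]
jvvvvvRvvR ⇒ jvvvvvvEvvR   [R ::= v E]
jvvvvvvEvvR ⇒ jvvvvvvkSvvR   [E ::= k S]
jvvvvvvkSvvR ⇒ jvvvvvvkvvvR   [S ::= v]
jvvvvvvkvvvR ⇒ jvvvvvvkvvvvR   [R ::= v R]
jvvvvvvkvvvvR ⇒ jvvvvvvkvvvvn   [R ::= n]

S⇒jE⇒jRR⇒jvRR⇒jvvER⇒jvvvRvR⇒jvvvvEvR⇒jvvvvvRvvR⇒jvvvvvvEvvR⇒jvvvvvvkSvvR⇒jvvvvvvkvvvR⇒jvvvvvvkvvvvR⇒jvvvvvvkvvvvn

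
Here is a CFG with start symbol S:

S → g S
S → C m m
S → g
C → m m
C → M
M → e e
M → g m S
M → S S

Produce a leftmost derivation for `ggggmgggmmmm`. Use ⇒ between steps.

S ⇒ gS   [S → g S]
gS ⇒ ggS   [S → g S]
ggS ⇒ gggS   [S → g S]
gggS ⇒ gggCmm   [S → C m m]
gggCmm ⇒ gggMmm   [C → M]
gggMmm ⇒ ggggmSmm   [M → g m S]
ggggmSmm ⇒ ggggmgSmm   [S → g S]
ggggmgSmm ⇒ ggggmgCmmmm   [S → C m m]
ggggmgCmmmm ⇒ ggggmgMmmmm   [C → M]
ggggmgMmmmm ⇒ ggggmgSSmmmm   [M → S S]
ggggmgSSmmmm ⇒ ggggmggSmmmm   [S → g]
ggggmggSmmmm ⇒ ggggmgggmmmm   [S → g]

S ⇒ gS ⇒ ggS ⇒ gggS ⇒ gggCmm ⇒ gggMmm ⇒ ggggmSmm ⇒ ggggmgSmm ⇒ ggggmgCmmmm ⇒ ggggmgMmmmm ⇒ ggggmgSSmmmm ⇒ ggggmggSmmmm ⇒ ggggmgggmmmm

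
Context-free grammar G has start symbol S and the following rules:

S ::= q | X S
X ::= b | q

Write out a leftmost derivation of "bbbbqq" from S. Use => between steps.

S => XS   [S ::= X S]
XS => bS   [X ::= b]
bS => bXS   [S ::= X S]
bXS => bbS   [X ::= b]
bbS => bbXS   [S ::= X S]
bbXS => bbbS   [X ::= b]
bbbS => bbbXS   [S ::= X S]
bbbXS => bbbbS   [X ::= b]
bbbbS => bbbbXS   [S ::= X S]
bbbbXS => bbbbqS   [X ::= q]
bbbbqS => bbbbqq   [S ::= q]

S => XS => bS => bXS => bbS => bbXS => bbbS => bbbXS => bbbbS => bbbbXS => bbbbqS => bbbbqq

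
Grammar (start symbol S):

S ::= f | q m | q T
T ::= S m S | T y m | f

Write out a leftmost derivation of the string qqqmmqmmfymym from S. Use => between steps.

S => qT => qTym => qTymym => qSmSymym => qqTmSymym => qqSmSmSymym => qqqmmSmSymym => qqqmmqmmSymym => qqqmmqmmfymym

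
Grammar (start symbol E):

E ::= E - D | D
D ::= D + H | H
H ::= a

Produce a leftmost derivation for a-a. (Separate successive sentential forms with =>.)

E => E-D   [E ::= E - D]
E-D => D-D   [E ::= D]
D-D => H-D   [D ::= H]
H-D => a-D   [H ::= a]
a-D => a-H   [D ::= H]
a-H => a-a   [H ::= a]

E => E-D => D-D => H-D => a-D => a-H => a-a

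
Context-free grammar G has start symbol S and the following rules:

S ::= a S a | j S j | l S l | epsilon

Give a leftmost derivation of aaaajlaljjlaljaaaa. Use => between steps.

S=>aSa=>aaSaa=>aaaSaaa=>aaaaSaaaa=>aaaajSjaaaa=>aaaajlSljaaaa=>aaaajlaSaljaaaa=>aaaajlalSlaljaaaa=>aaaajlaljSjlaljaaaa=>aaaajlaljjlaljaaaa

S => aSa   [S ::= a S a]
aSa => aaSaa   [S ::= a S a]
aaSaa => aaaSaaa   [S ::= a S a]
aaaSaaa => aaaaSaaaa   [S ::= a S a]
aaaaSaaaa => aaaajSjaaaa   [S ::= j S j]
aaaajSjaaaa => aaaajlSljaaaa   [S ::= l S l]
aaaajlSljaaaa => aaaajlaSaljaaaa   [S ::= a S a]
aaaajlaSaljaaaa => aaaajlalSlaljaaaa   [S ::= l S l]
aaaajlalSlaljaaaa => aaaajlaljSjlaljaaaa   [S ::= j S j]
aaaajlaljSjlaljaaaa => aaaajlaljjlaljaaaa   [S ::= epsilon]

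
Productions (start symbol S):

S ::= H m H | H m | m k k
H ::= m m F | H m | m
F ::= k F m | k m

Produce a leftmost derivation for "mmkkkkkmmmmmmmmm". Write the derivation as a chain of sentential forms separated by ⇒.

S ⇒ Hm ⇒ Hmm ⇒ Hmmm ⇒ Hmmmm ⇒ mmFmmmm ⇒ mmkFmmmmm ⇒ mmkkFmmmmmm ⇒ mmkkkFmmmmmmm ⇒ mmkkkkFmmmmmmmm ⇒ mmkkkkkmmmmmmmmm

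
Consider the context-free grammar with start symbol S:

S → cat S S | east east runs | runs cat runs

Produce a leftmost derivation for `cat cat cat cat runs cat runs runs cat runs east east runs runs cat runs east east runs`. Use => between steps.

S => cat S S => cat cat S S S => cat cat cat S S S S => cat cat cat cat S S S S S => cat cat cat cat runs cat runs S S S S => cat cat cat cat runs cat runs runs cat runs S S S => cat cat cat cat runs cat runs runs cat runs east east runs S S => cat cat cat cat runs cat runs runs cat runs east east runs runs cat runs S => cat cat cat cat runs cat runs runs cat runs east east runs runs cat runs east east runs

S => cat S S   [S → cat S S]
cat S S => cat cat S S S   [S → cat S S]
cat cat S S S => cat cat cat S S S S   [S → cat S S]
cat cat cat S S S S => cat cat cat cat S S S S S   [S → cat S S]
cat cat cat cat S S S S S => cat cat cat cat runs cat runs S S S S   [S → runs cat runs]
cat cat cat cat runs cat runs S S S S => cat cat cat cat runs cat runs runs cat runs S S S   [S → runs cat runs]
cat cat cat cat runs cat runs runs cat runs S S S => cat cat cat cat runs cat runs runs cat runs east east runs S S   [S → east east runs]
cat cat cat cat runs cat runs runs cat runs east east runs S S => cat cat cat cat runs cat runs runs cat runs east east runs runs cat runs S   [S → runs cat runs]
cat cat cat cat runs cat runs runs cat runs east east runs runs cat runs S => cat cat cat cat runs cat runs runs cat runs east east runs runs cat runs east east runs   [S → east east runs]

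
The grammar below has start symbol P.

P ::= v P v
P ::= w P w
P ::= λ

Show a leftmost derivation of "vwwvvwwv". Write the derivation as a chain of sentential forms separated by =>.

P => vPv => vwPwv => vwwPwwv => vwwvPvwwv => vwwvvwwv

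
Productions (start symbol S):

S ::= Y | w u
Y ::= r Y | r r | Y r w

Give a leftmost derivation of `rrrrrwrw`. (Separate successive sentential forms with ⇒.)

S ⇒ Y ⇒ rY ⇒ rYrw ⇒ rYrwrw ⇒ rrYrwrw ⇒ rrrrrwrw

S ⇒ Y   [S ::= Y]
Y ⇒ rY   [Y ::= r Y]
rY ⇒ rYrw   [Y ::= Y r w]
rYrw ⇒ rYrwrw   [Y ::= Y r w]
rYrwrw ⇒ rrYrwrw   [Y ::= r Y]
rrYrwrw ⇒ rrrrrwrw   [Y ::= r r]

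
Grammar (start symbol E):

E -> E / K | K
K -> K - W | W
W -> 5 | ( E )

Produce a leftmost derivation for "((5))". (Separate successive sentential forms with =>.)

E => K   [E -> K]
K => W   [K -> W]
W => (E)   [W -> ( E )]
(E) => (K)   [E -> K]
(K) => (W)   [K -> W]
(W) => ((E))   [W -> ( E )]
((E)) => ((K))   [E -> K]
((K)) => ((W))   [K -> W]
((W)) => ((5))   [W -> 5]

E=>K=>W=>(E)=>(K)=>(W)=>((E))=>((K))=>((W))=>((5))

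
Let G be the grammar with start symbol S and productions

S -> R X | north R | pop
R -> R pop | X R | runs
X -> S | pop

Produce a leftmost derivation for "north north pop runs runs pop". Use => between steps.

S => north R   [S -> north R]
north R => north X R   [R -> X R]
north X R => north S R   [X -> S]
north S R => north north R R   [S -> north R]
north north R R => north north X R R   [R -> X R]
north north X R R => north north S R R   [X -> S]
north north S R R => north north pop R R   [S -> pop]
north north pop R R => north north pop runs R   [R -> runs]
north north pop runs R => north north pop runs R pop   [R -> R pop]
north north pop runs R pop => north north pop runs runs pop   [R -> runs]

S => north R => north X R => north S R => north north R R => north north X R R => north north S R R => north north pop R R => north north pop runs R => north north pop runs R pop => north north pop runs runs pop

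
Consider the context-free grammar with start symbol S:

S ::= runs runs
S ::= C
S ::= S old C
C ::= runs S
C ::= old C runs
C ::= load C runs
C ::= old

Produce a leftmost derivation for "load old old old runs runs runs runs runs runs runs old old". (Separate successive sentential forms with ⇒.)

S ⇒ S old C ⇒ C old C ⇒ load C runs old C ⇒ load old C runs runs old C ⇒ load old old C runs runs runs old C ⇒ load old old old C runs runs runs runs old C ⇒ load old old old runs S runs runs runs runs old C ⇒ load old old old runs runs runs runs runs runs runs old C ⇒ load old old old runs runs runs runs runs runs runs old old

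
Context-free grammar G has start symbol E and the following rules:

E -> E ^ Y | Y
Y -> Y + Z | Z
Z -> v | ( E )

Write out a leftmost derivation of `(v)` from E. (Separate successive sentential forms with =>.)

E => Y   [E -> Y]
Y => Z   [Y -> Z]
Z => (E)   [Z -> ( E )]
(E) => (Y)   [E -> Y]
(Y) => (Z)   [Y -> Z]
(Z) => (v)   [Z -> v]

E=>Y=>Z=>(E)=>(Y)=>(Z)=>(v)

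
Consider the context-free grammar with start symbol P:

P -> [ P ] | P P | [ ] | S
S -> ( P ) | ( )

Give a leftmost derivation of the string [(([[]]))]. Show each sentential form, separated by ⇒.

P ⇒ [P]   [P -> [ P ]]
[P] ⇒ [S]   [P -> S]
[S] ⇒ [(P)]   [S -> ( P )]
[(P)] ⇒ [(S)]   [P -> S]
[(S)] ⇒ [((P))]   [S -> ( P )]
[((P))] ⇒ [(([P]))]   [P -> [ P ]]
[(([P]))] ⇒ [(([[]]))]   [P -> [ ]]

P ⇒ [P] ⇒ [S] ⇒ [(P)] ⇒ [(S)] ⇒ [((P))] ⇒ [(([P]))] ⇒ [(([[]]))]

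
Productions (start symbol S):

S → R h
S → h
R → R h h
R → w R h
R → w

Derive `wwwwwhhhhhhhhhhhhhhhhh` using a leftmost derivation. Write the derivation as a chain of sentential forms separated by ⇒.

S ⇒ Rh   [S → R h]
Rh ⇒ Rhhh   [R → R h h]
Rhhh ⇒ wRhhhh   [R → w R h]
wRhhhh ⇒ wRhhhhhh   [R → R h h]
wRhhhhhh ⇒ wwRhhhhhhh   [R → w R h]
wwRhhhhhhh ⇒ wwwRhhhhhhhh   [R → w R h]
wwwRhhhhhhhh ⇒ wwwRhhhhhhhhhh   [R → R h h]
wwwRhhhhhhhhhh ⇒ wwwwRhhhhhhhhhhh   [R → w R h]
wwwwRhhhhhhhhhhh ⇒ wwwwRhhhhhhhhhhhhh   [R → R h h]
wwwwRhhhhhhhhhhhhh ⇒ wwwwRhhhhhhhhhhhhhhh   [R → R h h]
wwwwRhhhhhhhhhhhhhhh ⇒ wwwwRhhhhhhhhhhhhhhhhh   [R → R h h]
wwwwRhhhhhhhhhhhhhhhhh ⇒ wwwwwhhhhhhhhhhhhhhhhh   [R → w]

S ⇒ Rh ⇒ Rhhh ⇒ wRhhhh ⇒ wRhhhhhh ⇒ wwRhhhhhhh ⇒ wwwRhhhhhhhh ⇒ wwwRhhhhhhhhhh ⇒ wwwwRhhhhhhhhhhh ⇒ wwwwRhhhhhhhhhhhhh ⇒ wwwwRhhhhhhhhhhhhhhh ⇒ wwwwRhhhhhhhhhhhhhhhhh ⇒ wwwwwhhhhhhhhhhhhhhhhh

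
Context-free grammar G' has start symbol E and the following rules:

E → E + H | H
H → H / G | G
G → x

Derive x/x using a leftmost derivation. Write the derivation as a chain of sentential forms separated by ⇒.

E⇒H⇒H/G⇒G/G⇒x/G⇒x/x

E ⇒ H   [E → H]
H ⇒ H/G   [H → H / G]
H/G ⇒ G/G   [H → G]
G/G ⇒ x/G   [G → x]
x/G ⇒ x/x   [G → x]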